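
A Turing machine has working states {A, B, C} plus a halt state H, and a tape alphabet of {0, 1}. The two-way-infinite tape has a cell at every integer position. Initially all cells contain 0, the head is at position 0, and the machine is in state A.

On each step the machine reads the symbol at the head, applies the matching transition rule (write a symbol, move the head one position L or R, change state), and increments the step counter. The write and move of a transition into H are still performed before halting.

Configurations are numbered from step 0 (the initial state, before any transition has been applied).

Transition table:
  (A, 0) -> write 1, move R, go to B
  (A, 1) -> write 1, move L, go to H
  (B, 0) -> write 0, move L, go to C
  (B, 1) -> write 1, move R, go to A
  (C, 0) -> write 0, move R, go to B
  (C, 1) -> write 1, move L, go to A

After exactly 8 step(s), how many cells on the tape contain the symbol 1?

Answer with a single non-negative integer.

Step 1: in state A at pos 0, read 0 -> (A,0)->write 1,move R,goto B. Now: state=B, head=1, tape[-1..2]=0100 (head:   ^)
Step 2: in state B at pos 1, read 0 -> (B,0)->write 0,move L,goto C. Now: state=C, head=0, tape[-1..2]=0100 (head:  ^)
Step 3: in state C at pos 0, read 1 -> (C,1)->write 1,move L,goto A. Now: state=A, head=-1, tape[-2..2]=00100 (head:  ^)
Step 4: in state A at pos -1, read 0 -> (A,0)->write 1,move R,goto B. Now: state=B, head=0, tape[-2..2]=01100 (head:   ^)
Step 5: in state B at pos 0, read 1 -> (B,1)->write 1,move R,goto A. Now: state=A, head=1, tape[-2..2]=01100 (head:    ^)
Step 6: in state A at pos 1, read 0 -> (A,0)->write 1,move R,goto B. Now: state=B, head=2, tape[-2..3]=011100 (head:     ^)
Step 7: in state B at pos 2, read 0 -> (B,0)->write 0,move L,goto C. Now: state=C, head=1, tape[-2..3]=011100 (head:    ^)
Step 8: in state C at pos 1, read 1 -> (C,1)->write 1,move L,goto A. Now: state=A, head=0, tape[-2..3]=011100 (head:   ^)
Cells containing 1 after step 8: {-1, 0, 1} -> 3 cell(s)

Answer: 3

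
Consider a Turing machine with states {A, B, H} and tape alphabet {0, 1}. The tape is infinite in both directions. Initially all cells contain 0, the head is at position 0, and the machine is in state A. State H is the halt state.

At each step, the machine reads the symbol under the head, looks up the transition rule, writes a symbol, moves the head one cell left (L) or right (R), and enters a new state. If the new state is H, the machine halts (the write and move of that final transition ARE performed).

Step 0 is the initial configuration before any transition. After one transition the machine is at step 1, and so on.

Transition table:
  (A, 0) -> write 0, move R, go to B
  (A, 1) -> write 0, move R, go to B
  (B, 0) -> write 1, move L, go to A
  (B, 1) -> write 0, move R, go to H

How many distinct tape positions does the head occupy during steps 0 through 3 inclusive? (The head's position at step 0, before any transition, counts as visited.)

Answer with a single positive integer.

Answer: 2

Derivation:
Step 1: in state A at pos 0, read 0 -> (A,0)->write 0,move R,goto B. Now: state=B, head=1, tape[-1..2]=0000 (head:   ^)
Step 2: in state B at pos 1, read 0 -> (B,0)->write 1,move L,goto A. Now: state=A, head=0, tape[-1..2]=0010 (head:  ^)
Step 3: in state A at pos 0, read 0 -> (A,0)->write 0,move R,goto B. Now: state=B, head=1, tape[-1..2]=0010 (head:   ^)
Head positions at steps 0..3: starting at 0, distinct positions visited = {0, 1} -> 2 position(s)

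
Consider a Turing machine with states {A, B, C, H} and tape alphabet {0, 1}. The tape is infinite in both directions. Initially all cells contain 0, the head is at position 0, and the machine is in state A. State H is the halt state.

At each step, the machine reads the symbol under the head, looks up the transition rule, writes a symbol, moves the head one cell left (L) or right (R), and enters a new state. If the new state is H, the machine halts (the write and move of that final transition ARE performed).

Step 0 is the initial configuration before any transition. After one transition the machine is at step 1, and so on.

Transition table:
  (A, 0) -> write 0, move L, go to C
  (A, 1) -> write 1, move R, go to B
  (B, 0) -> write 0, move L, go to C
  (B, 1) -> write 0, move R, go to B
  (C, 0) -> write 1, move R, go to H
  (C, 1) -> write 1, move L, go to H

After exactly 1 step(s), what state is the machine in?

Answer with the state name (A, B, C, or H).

Step 1: in state A at pos 0, read 0 -> (A,0)->write 0,move L,goto C. Now: state=C, head=-1, tape[-2..1]=0000 (head:  ^)

Answer: C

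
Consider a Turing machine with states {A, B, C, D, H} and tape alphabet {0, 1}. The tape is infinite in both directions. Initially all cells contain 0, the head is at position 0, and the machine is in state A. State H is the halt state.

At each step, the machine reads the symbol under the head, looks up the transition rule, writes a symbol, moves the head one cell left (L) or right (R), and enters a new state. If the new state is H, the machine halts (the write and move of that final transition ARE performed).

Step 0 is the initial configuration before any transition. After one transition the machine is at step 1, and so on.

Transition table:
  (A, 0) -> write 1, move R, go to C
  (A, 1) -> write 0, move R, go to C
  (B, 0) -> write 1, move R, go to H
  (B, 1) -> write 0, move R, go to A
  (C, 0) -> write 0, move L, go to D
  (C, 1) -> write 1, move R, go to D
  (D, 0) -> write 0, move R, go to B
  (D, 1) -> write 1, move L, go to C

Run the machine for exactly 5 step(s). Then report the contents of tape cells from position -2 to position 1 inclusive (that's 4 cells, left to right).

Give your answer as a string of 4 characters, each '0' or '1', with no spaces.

Answer: 0010

Derivation:
Step 1: in state A at pos 0, read 0 -> (A,0)->write 1,move R,goto C. Now: state=C, head=1, tape[-1..2]=0100 (head:   ^)
Step 2: in state C at pos 1, read 0 -> (C,0)->write 0,move L,goto D. Now: state=D, head=0, tape[-1..2]=0100 (head:  ^)
Step 3: in state D at pos 0, read 1 -> (D,1)->write 1,move L,goto C. Now: state=C, head=-1, tape[-2..2]=00100 (head:  ^)
Step 4: in state C at pos -1, read 0 -> (C,0)->write 0,move L,goto D. Now: state=D, head=-2, tape[-3..2]=000100 (head:  ^)
Step 5: in state D at pos -2, read 0 -> (D,0)->write 0,move R,goto B. Now: state=B, head=-1, tape[-3..2]=000100 (head:   ^)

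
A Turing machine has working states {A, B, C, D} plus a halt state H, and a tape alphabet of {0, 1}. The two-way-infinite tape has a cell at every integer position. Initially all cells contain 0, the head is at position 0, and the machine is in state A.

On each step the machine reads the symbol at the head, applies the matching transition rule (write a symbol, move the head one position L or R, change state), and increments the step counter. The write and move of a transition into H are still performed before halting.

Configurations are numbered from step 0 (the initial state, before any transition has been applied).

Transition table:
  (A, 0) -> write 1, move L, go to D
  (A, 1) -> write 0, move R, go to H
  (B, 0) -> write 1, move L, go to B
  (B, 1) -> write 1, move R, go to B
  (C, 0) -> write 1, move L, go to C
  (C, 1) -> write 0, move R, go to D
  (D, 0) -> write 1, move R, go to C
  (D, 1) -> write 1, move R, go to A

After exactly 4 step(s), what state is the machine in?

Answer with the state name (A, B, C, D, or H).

Answer: C

Derivation:
Step 1: in state A at pos 0, read 0 -> (A,0)->write 1,move L,goto D. Now: state=D, head=-1, tape[-2..1]=0010 (head:  ^)
Step 2: in state D at pos -1, read 0 -> (D,0)->write 1,move R,goto C. Now: state=C, head=0, tape[-2..1]=0110 (head:   ^)
Step 3: in state C at pos 0, read 1 -> (C,1)->write 0,move R,goto D. Now: state=D, head=1, tape[-2..2]=01000 (head:    ^)
Step 4: in state D at pos 1, read 0 -> (D,0)->write 1,move R,goto C. Now: state=C, head=2, tape[-2..3]=010100 (head:     ^)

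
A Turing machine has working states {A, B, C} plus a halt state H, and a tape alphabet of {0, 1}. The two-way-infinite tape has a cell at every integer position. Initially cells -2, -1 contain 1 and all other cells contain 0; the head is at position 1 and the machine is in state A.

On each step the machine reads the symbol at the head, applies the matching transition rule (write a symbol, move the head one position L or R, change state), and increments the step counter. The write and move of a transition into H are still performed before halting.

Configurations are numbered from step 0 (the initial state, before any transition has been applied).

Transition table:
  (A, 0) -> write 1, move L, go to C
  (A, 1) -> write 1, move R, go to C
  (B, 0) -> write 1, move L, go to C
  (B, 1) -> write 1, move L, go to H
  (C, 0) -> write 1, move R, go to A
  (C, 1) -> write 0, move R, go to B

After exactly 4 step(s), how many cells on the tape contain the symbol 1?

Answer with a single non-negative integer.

Step 1: in state A at pos 1, read 0 -> (A,0)->write 1,move L,goto C. Now: state=C, head=0, tape[-3..2]=011010 (head:    ^)
Step 2: in state C at pos 0, read 0 -> (C,0)->write 1,move R,goto A. Now: state=A, head=1, tape[-3..2]=011110 (head:     ^)
Step 3: in state A at pos 1, read 1 -> (A,1)->write 1,move R,goto C. Now: state=C, head=2, tape[-3..3]=0111100 (head:      ^)
Step 4: in state C at pos 2, read 0 -> (C,0)->write 1,move R,goto A. Now: state=A, head=3, tape[-3..4]=01111100 (head:       ^)
Cells containing 1 after step 4: {-2, -1, 0, 1, 2} -> 5 cell(s)

Answer: 5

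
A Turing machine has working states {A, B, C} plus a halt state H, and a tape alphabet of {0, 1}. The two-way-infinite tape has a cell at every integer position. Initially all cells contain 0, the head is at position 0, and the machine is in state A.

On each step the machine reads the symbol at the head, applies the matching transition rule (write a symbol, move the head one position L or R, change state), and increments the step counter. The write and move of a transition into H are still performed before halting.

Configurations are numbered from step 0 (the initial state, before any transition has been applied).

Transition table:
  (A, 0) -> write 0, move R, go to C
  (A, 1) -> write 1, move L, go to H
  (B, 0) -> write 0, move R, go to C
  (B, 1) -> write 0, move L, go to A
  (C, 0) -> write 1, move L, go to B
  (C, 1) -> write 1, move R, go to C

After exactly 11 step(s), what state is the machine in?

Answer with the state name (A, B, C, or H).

Answer: C

Derivation:
Step 1: in state A at pos 0, read 0 -> (A,0)->write 0,move R,goto C. Now: state=C, head=1, tape[-1..2]=0000 (head:   ^)
Step 2: in state C at pos 1, read 0 -> (C,0)->write 1,move L,goto B. Now: state=B, head=0, tape[-1..2]=0010 (head:  ^)
Step 3: in state B at pos 0, read 0 -> (B,0)->write 0,move R,goto C. Now: state=C, head=1, tape[-1..2]=0010 (head:   ^)
Step 4: in state C at pos 1, read 1 -> (C,1)->write 1,move R,goto C. Now: state=C, head=2, tape[-1..3]=00100 (head:    ^)
Step 5: in state C at pos 2, read 0 -> (C,0)->write 1,move L,goto B. Now: state=B, head=1, tape[-1..3]=00110 (head:   ^)
Step 6: in state B at pos 1, read 1 -> (B,1)->write 0,move L,goto A. Now: state=A, head=0, tape[-1..3]=00010 (head:  ^)
Step 7: in state A at pos 0, read 0 -> (A,0)->write 0,move R,goto C. Now: state=C, head=1, tape[-1..3]=00010 (head:   ^)
Step 8: in state C at pos 1, read 0 -> (C,0)->write 1,move L,goto B. Now: state=B, head=0, tape[-1..3]=00110 (head:  ^)
Step 9: in state B at pos 0, read 0 -> (B,0)->write 0,move R,goto C. Now: state=C, head=1, tape[-1..3]=00110 (head:   ^)
Step 10: in state C at pos 1, read 1 -> (C,1)->write 1,move R,goto C. Now: state=C, head=2, tape[-1..3]=00110 (head:    ^)
Step 11: in state C at pos 2, read 1 -> (C,1)->write 1,move R,goto C. Now: state=C, head=3, tape[-1..4]=001100 (head:     ^)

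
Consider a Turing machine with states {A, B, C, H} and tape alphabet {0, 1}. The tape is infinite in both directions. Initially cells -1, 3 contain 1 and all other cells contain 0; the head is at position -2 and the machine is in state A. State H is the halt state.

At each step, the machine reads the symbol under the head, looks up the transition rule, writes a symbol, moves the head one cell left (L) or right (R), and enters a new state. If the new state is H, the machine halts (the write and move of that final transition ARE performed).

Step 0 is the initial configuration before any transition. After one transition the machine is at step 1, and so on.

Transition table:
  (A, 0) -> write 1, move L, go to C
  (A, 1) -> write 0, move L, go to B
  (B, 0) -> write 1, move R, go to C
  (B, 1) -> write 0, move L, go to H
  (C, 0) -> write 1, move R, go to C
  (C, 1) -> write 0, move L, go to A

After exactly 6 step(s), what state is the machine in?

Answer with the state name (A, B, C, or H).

Step 1: in state A at pos -2, read 0 -> (A,0)->write 1,move L,goto C. Now: state=C, head=-3, tape[-4..4]=001100010 (head:  ^)
Step 2: in state C at pos -3, read 0 -> (C,0)->write 1,move R,goto C. Now: state=C, head=-2, tape[-4..4]=011100010 (head:   ^)
Step 3: in state C at pos -2, read 1 -> (C,1)->write 0,move L,goto A. Now: state=A, head=-3, tape[-4..4]=010100010 (head:  ^)
Step 4: in state A at pos -3, read 1 -> (A,1)->write 0,move L,goto B. Now: state=B, head=-4, tape[-5..4]=0000100010 (head:  ^)
Step 5: in state B at pos -4, read 0 -> (B,0)->write 1,move R,goto C. Now: state=C, head=-3, tape[-5..4]=0100100010 (head:   ^)
Step 6: in state C at pos -3, read 0 -> (C,0)->write 1,move R,goto C. Now: state=C, head=-2, tape[-5..4]=0110100010 (head:    ^)

Answer: C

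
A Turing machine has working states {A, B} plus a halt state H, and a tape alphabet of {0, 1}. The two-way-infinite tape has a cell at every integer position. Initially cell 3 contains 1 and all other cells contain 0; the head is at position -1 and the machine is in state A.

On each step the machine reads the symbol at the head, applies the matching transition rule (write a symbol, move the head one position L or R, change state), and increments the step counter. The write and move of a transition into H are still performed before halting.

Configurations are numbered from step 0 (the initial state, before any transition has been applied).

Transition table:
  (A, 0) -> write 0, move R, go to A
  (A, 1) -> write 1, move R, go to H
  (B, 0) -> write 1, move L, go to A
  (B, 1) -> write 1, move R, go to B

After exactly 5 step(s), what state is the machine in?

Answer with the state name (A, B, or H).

Answer: H

Derivation:
Step 1: in state A at pos -1, read 0 -> (A,0)->write 0,move R,goto A. Now: state=A, head=0, tape[-2..4]=0000010 (head:   ^)
Step 2: in state A at pos 0, read 0 -> (A,0)->write 0,move R,goto A. Now: state=A, head=1, tape[-2..4]=0000010 (head:    ^)
Step 3: in state A at pos 1, read 0 -> (A,0)->write 0,move R,goto A. Now: state=A, head=2, tape[-2..4]=0000010 (head:     ^)
Step 4: in state A at pos 2, read 0 -> (A,0)->write 0,move R,goto A. Now: state=A, head=3, tape[-2..4]=0000010 (head:      ^)
Step 5: in state A at pos 3, read 1 -> (A,1)->write 1,move R,goto H. Now: state=H, head=4, tape[-2..5]=00000100 (head:       ^)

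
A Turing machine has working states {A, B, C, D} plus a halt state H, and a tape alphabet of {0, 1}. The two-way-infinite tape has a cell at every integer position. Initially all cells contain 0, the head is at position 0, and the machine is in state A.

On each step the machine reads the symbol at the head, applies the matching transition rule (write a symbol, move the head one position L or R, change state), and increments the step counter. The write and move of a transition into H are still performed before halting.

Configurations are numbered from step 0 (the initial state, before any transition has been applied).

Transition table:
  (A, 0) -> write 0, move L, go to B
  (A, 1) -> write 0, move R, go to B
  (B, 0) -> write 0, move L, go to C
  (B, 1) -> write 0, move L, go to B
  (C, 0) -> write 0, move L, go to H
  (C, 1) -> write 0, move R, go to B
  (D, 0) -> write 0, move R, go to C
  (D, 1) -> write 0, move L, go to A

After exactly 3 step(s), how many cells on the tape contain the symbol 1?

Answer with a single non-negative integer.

Answer: 0

Derivation:
Step 1: in state A at pos 0, read 0 -> (A,0)->write 0,move L,goto B. Now: state=B, head=-1, tape[-2..1]=0000 (head:  ^)
Step 2: in state B at pos -1, read 0 -> (B,0)->write 0,move L,goto C. Now: state=C, head=-2, tape[-3..1]=00000 (head:  ^)
Step 3: in state C at pos -2, read 0 -> (C,0)->write 0,move L,goto H. Now: state=H, head=-3, tape[-4..1]=000000 (head:  ^)
No cell contains 1 after step 3 -> 0 cell(s)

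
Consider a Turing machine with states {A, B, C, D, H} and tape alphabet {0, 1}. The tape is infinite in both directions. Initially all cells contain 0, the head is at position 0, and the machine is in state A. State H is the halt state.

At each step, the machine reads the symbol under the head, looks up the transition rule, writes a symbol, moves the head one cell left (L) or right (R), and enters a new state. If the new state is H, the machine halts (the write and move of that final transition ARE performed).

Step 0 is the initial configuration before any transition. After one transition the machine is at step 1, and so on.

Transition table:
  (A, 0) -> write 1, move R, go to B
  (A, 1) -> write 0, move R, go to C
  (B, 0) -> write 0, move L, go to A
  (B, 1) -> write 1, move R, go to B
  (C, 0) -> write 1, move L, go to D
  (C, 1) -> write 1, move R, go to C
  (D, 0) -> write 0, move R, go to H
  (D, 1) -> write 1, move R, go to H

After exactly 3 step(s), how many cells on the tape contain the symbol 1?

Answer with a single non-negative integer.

Answer: 0

Derivation:
Step 1: in state A at pos 0, read 0 -> (A,0)->write 1,move R,goto B. Now: state=B, head=1, tape[-1..2]=0100 (head:   ^)
Step 2: in state B at pos 1, read 0 -> (B,0)->write 0,move L,goto A. Now: state=A, head=0, tape[-1..2]=0100 (head:  ^)
Step 3: in state A at pos 0, read 1 -> (A,1)->write 0,move R,goto C. Now: state=C, head=1, tape[-1..2]=0000 (head:   ^)
No cell contains 1 after step 3 -> 0 cell(s)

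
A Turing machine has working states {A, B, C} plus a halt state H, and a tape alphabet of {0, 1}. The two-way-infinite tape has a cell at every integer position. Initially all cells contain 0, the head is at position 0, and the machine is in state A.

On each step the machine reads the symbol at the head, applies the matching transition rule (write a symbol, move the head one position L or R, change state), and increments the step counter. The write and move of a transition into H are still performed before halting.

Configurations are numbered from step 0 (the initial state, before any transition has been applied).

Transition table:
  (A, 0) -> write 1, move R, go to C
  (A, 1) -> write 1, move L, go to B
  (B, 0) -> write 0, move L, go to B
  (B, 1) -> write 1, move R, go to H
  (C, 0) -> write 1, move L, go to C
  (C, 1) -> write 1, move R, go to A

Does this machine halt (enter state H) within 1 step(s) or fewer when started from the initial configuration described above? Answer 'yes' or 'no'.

Answer: no

Derivation:
Step 1: in state A at pos 0, read 0 -> (A,0)->write 1,move R,goto C. Now: state=C, head=1, tape[-1..2]=0100 (head:   ^)
After 1 step(s): state = C (not H) -> not halted within 1 -> no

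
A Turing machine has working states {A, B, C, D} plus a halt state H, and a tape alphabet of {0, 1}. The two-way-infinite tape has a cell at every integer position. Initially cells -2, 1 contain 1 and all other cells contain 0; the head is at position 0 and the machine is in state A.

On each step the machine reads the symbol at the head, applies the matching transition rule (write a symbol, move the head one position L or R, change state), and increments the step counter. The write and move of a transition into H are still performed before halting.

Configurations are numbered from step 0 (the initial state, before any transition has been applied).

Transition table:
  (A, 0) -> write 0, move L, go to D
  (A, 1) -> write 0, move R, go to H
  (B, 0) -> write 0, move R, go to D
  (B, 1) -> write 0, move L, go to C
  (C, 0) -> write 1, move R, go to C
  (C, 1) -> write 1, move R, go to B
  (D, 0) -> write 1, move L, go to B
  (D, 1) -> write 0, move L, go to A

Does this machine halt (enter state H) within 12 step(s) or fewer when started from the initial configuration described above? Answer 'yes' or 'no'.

Step 1: in state A at pos 0, read 0 -> (A,0)->write 0,move L,goto D. Now: state=D, head=-1, tape[-3..2]=010010 (head:   ^)
Step 2: in state D at pos -1, read 0 -> (D,0)->write 1,move L,goto B. Now: state=B, head=-2, tape[-3..2]=011010 (head:  ^)
Step 3: in state B at pos -2, read 1 -> (B,1)->write 0,move L,goto C. Now: state=C, head=-3, tape[-4..2]=0001010 (head:  ^)
Step 4: in state C at pos -3, read 0 -> (C,0)->write 1,move R,goto C. Now: state=C, head=-2, tape[-4..2]=0101010 (head:   ^)
Step 5: in state C at pos -2, read 0 -> (C,0)->write 1,move R,goto C. Now: state=C, head=-1, tape[-4..2]=0111010 (head:    ^)
Step 6: in state C at pos -1, read 1 -> (C,1)->write 1,move R,goto B. Now: state=B, head=0, tape[-4..2]=0111010 (head:     ^)
Step 7: in state B at pos 0, read 0 -> (B,0)->write 0,move R,goto D. Now: state=D, head=1, tape[-4..2]=0111010 (head:      ^)
Step 8: in state D at pos 1, read 1 -> (D,1)->write 0,move L,goto A. Now: state=A, head=0, tape[-4..2]=0111000 (head:     ^)
Step 9: in state A at pos 0, read 0 -> (A,0)->write 0,move L,goto D. Now: state=D, head=-1, tape[-4..2]=0111000 (head:    ^)
Step 10: in state D at pos -1, read 1 -> (D,1)->write 0,move L,goto A. Now: state=A, head=-2, tape[-4..2]=0110000 (head:   ^)
Step 11: in state A at pos -2, read 1 -> (A,1)->write 0,move R,goto H. Now: state=H, head=-1, tape[-4..2]=0100000 (head:    ^)
State H reached at step 11; 11 <= 12 -> yes

Answer: yes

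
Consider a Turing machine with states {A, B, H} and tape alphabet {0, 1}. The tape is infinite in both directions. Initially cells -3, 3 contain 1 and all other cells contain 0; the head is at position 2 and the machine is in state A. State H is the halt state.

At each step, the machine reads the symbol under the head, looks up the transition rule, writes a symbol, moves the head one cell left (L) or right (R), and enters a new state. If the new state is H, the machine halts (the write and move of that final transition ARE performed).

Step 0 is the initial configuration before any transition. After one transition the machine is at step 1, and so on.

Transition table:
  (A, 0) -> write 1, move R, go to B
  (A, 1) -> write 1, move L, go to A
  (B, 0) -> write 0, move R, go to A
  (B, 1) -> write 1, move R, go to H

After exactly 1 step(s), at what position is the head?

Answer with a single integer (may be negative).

Step 1: in state A at pos 2, read 0 -> (A,0)->write 1,move R,goto B. Now: state=B, head=3, tape[-4..4]=010000110 (head:        ^)

Answer: 3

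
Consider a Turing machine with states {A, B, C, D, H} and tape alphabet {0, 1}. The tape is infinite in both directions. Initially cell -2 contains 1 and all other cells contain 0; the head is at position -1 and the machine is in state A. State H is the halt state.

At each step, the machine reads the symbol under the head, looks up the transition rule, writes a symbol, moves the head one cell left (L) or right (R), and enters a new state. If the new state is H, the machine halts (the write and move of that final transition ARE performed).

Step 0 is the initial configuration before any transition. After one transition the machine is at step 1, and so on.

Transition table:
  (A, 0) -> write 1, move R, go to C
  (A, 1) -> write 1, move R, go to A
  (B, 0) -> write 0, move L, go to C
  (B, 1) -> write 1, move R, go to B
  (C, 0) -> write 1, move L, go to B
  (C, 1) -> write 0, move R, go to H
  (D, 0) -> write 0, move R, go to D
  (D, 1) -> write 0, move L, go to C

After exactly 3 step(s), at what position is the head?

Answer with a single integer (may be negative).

Step 1: in state A at pos -1, read 0 -> (A,0)->write 1,move R,goto C. Now: state=C, head=0, tape[-3..1]=01100 (head:    ^)
Step 2: in state C at pos 0, read 0 -> (C,0)->write 1,move L,goto B. Now: state=B, head=-1, tape[-3..1]=01110 (head:   ^)
Step 3: in state B at pos -1, read 1 -> (B,1)->write 1,move R,goto B. Now: state=B, head=0, tape[-3..1]=01110 (head:    ^)

Answer: 0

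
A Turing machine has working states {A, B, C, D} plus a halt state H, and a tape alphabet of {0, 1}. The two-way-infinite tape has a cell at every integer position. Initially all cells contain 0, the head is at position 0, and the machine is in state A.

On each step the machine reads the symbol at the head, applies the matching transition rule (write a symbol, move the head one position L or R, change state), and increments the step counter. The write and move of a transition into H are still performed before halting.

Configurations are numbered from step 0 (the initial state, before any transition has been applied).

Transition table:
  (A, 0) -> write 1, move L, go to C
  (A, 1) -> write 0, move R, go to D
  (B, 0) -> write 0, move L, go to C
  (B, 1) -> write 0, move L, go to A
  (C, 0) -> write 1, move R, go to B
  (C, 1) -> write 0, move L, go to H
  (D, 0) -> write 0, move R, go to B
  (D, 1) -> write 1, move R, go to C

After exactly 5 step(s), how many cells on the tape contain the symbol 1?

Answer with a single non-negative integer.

Step 1: in state A at pos 0, read 0 -> (A,0)->write 1,move L,goto C. Now: state=C, head=-1, tape[-2..1]=0010 (head:  ^)
Step 2: in state C at pos -1, read 0 -> (C,0)->write 1,move R,goto B. Now: state=B, head=0, tape[-2..1]=0110 (head:   ^)
Step 3: in state B at pos 0, read 1 -> (B,1)->write 0,move L,goto A. Now: state=A, head=-1, tape[-2..1]=0100 (head:  ^)
Step 4: in state A at pos -1, read 1 -> (A,1)->write 0,move R,goto D. Now: state=D, head=0, tape[-2..1]=0000 (head:   ^)
Step 5: in state D at pos 0, read 0 -> (D,0)->write 0,move R,goto B. Now: state=B, head=1, tape[-2..2]=00000 (head:    ^)
No cell contains 1 after step 5 -> 0 cell(s)

Answer: 0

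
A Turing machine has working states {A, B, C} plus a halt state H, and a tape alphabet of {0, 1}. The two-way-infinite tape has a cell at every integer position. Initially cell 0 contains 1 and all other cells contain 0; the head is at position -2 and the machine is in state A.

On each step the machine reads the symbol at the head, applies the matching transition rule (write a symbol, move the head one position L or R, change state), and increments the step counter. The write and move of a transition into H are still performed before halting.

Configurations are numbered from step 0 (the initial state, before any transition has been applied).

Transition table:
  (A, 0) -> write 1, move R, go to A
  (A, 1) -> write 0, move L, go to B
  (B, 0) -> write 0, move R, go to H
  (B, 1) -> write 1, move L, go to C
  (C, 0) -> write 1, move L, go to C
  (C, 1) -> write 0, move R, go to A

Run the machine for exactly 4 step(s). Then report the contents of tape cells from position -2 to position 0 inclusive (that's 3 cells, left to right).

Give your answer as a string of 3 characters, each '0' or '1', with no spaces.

Step 1: in state A at pos -2, read 0 -> (A,0)->write 1,move R,goto A. Now: state=A, head=-1, tape[-3..1]=01010 (head:   ^)
Step 2: in state A at pos -1, read 0 -> (A,0)->write 1,move R,goto A. Now: state=A, head=0, tape[-3..1]=01110 (head:    ^)
Step 3: in state A at pos 0, read 1 -> (A,1)->write 0,move L,goto B. Now: state=B, head=-1, tape[-3..1]=01100 (head:   ^)
Step 4: in state B at pos -1, read 1 -> (B,1)->write 1,move L,goto C. Now: state=C, head=-2, tape[-3..1]=01100 (head:  ^)

Answer: 110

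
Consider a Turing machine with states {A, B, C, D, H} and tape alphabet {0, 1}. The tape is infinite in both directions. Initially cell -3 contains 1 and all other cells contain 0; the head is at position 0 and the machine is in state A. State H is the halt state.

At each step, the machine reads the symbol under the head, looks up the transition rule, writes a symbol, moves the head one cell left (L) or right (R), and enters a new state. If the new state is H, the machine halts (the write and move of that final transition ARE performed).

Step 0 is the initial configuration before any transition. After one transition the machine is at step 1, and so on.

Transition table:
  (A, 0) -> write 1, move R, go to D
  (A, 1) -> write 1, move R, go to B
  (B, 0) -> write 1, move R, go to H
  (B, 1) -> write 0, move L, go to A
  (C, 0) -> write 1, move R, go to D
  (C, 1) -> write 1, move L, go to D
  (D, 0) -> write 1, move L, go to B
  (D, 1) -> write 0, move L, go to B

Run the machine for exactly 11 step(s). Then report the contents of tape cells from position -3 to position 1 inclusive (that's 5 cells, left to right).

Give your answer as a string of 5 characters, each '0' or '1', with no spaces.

Step 1: in state A at pos 0, read 0 -> (A,0)->write 1,move R,goto D. Now: state=D, head=1, tape[-4..2]=0100100 (head:      ^)
Step 2: in state D at pos 1, read 0 -> (D,0)->write 1,move L,goto B. Now: state=B, head=0, tape[-4..2]=0100110 (head:     ^)
Step 3: in state B at pos 0, read 1 -> (B,1)->write 0,move L,goto A. Now: state=A, head=-1, tape[-4..2]=0100010 (head:    ^)
Step 4: in state A at pos -1, read 0 -> (A,0)->write 1,move R,goto D. Now: state=D, head=0, tape[-4..2]=0101010 (head:     ^)
Step 5: in state D at pos 0, read 0 -> (D,0)->write 1,move L,goto B. Now: state=B, head=-1, tape[-4..2]=0101110 (head:    ^)
Step 6: in state B at pos -1, read 1 -> (B,1)->write 0,move L,goto A. Now: state=A, head=-2, tape[-4..2]=0100110 (head:   ^)
Step 7: in state A at pos -2, read 0 -> (A,0)->write 1,move R,goto D. Now: state=D, head=-1, tape[-4..2]=0110110 (head:    ^)
Step 8: in state D at pos -1, read 0 -> (D,0)->write 1,move L,goto B. Now: state=B, head=-2, tape[-4..2]=0111110 (head:   ^)
Step 9: in state B at pos -2, read 1 -> (B,1)->write 0,move L,goto A. Now: state=A, head=-3, tape[-4..2]=0101110 (head:  ^)
Step 10: in state A at pos -3, read 1 -> (A,1)->write 1,move R,goto B. Now: state=B, head=-2, tape[-4..2]=0101110 (head:   ^)
Step 11: in state B at pos -2, read 0 -> (B,0)->write 1,move R,goto H. Now: state=H, head=-1, tape[-4..2]=0111110 (head:    ^)

Answer: 11111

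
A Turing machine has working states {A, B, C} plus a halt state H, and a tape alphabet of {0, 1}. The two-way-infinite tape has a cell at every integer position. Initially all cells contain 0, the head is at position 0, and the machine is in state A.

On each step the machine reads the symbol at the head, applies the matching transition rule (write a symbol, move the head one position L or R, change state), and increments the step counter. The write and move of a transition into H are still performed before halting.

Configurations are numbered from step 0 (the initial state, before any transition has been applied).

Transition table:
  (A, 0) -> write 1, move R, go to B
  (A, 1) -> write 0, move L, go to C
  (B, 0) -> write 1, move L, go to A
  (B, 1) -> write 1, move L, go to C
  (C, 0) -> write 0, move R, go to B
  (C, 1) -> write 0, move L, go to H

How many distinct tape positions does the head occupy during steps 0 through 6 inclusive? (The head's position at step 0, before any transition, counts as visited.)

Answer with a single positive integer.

Answer: 3

Derivation:
Step 1: in state A at pos 0, read 0 -> (A,0)->write 1,move R,goto B. Now: state=B, head=1, tape[-1..2]=0100 (head:   ^)
Step 2: in state B at pos 1, read 0 -> (B,0)->write 1,move L,goto A. Now: state=A, head=0, tape[-1..2]=0110 (head:  ^)
Step 3: in state A at pos 0, read 1 -> (A,1)->write 0,move L,goto C. Now: state=C, head=-1, tape[-2..2]=00010 (head:  ^)
Step 4: in state C at pos -1, read 0 -> (C,0)->write 0,move R,goto B. Now: state=B, head=0, tape[-2..2]=00010 (head:   ^)
Step 5: in state B at pos 0, read 0 -> (B,0)->write 1,move L,goto A. Now: state=A, head=-1, tape[-2..2]=00110 (head:  ^)
Step 6: in state A at pos -1, read 0 -> (A,0)->write 1,move R,goto B. Now: state=B, head=0, tape[-2..2]=01110 (head:   ^)
Head positions at steps 0..6: starting at 0, distinct positions visited = {-1, 0, 1} -> 3 position(s)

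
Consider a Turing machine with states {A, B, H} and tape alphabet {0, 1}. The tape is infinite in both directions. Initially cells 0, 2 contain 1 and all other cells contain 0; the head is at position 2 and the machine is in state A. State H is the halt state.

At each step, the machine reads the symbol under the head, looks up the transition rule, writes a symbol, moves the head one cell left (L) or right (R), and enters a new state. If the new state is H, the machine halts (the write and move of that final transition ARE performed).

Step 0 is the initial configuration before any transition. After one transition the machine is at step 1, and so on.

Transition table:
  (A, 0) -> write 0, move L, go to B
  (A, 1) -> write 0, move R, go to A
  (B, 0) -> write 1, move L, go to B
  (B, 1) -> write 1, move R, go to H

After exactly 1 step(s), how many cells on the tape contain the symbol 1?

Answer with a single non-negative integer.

Step 1: in state A at pos 2, read 1 -> (A,1)->write 0,move R,goto A. Now: state=A, head=3, tape[-1..4]=010000 (head:     ^)
Cells containing 1 after step 1: {0} -> 1 cell(s)

Answer: 1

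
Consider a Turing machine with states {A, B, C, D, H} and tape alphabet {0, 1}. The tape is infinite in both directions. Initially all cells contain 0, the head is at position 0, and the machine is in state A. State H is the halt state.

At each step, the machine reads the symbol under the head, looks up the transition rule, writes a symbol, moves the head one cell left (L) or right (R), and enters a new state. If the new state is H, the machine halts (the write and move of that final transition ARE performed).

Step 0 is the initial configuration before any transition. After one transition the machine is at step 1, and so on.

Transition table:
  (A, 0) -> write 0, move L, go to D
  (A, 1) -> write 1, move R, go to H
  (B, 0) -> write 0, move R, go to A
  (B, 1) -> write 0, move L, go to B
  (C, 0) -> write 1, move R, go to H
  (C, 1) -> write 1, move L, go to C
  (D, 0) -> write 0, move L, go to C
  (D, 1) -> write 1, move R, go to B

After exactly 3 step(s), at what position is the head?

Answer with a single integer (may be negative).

Step 1: in state A at pos 0, read 0 -> (A,0)->write 0,move L,goto D. Now: state=D, head=-1, tape[-2..1]=0000 (head:  ^)
Step 2: in state D at pos -1, read 0 -> (D,0)->write 0,move L,goto C. Now: state=C, head=-2, tape[-3..1]=00000 (head:  ^)
Step 3: in state C at pos -2, read 0 -> (C,0)->write 1,move R,goto H. Now: state=H, head=-1, tape[-3..1]=01000 (head:   ^)

Answer: -1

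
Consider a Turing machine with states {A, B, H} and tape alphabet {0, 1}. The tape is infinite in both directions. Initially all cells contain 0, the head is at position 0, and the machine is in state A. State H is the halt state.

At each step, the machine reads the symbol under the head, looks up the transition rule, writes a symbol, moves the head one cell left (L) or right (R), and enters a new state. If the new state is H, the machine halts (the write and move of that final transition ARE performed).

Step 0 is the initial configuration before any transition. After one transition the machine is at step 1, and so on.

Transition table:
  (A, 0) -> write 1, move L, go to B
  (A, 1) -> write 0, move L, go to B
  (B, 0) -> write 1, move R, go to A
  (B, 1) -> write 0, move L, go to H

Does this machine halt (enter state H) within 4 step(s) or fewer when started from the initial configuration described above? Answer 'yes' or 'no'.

Step 1: in state A at pos 0, read 0 -> (A,0)->write 1,move L,goto B. Now: state=B, head=-1, tape[-2..1]=0010 (head:  ^)
Step 2: in state B at pos -1, read 0 -> (B,0)->write 1,move R,goto A. Now: state=A, head=0, tape[-2..1]=0110 (head:   ^)
Step 3: in state A at pos 0, read 1 -> (A,1)->write 0,move L,goto B. Now: state=B, head=-1, tape[-2..1]=0100 (head:  ^)
Step 4: in state B at pos -1, read 1 -> (B,1)->write 0,move L,goto H. Now: state=H, head=-2, tape[-3..1]=00000 (head:  ^)
State H reached at step 4; 4 <= 4 -> yes

Answer: yes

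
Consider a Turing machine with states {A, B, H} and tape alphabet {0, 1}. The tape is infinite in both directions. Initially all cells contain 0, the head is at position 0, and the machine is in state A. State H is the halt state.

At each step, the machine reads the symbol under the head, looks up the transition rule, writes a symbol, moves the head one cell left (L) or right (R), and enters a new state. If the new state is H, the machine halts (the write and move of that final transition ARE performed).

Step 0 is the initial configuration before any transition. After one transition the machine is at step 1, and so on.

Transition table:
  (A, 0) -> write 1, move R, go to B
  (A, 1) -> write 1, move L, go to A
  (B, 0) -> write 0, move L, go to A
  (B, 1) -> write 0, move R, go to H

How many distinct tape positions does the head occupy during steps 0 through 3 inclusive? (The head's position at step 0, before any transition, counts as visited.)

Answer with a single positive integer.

Answer: 3

Derivation:
Step 1: in state A at pos 0, read 0 -> (A,0)->write 1,move R,goto B. Now: state=B, head=1, tape[-1..2]=0100 (head:   ^)
Step 2: in state B at pos 1, read 0 -> (B,0)->write 0,move L,goto A. Now: state=A, head=0, tape[-1..2]=0100 (head:  ^)
Step 3: in state A at pos 0, read 1 -> (A,1)->write 1,move L,goto A. Now: state=A, head=-1, tape[-2..2]=00100 (head:  ^)
Head positions at steps 0..3: starting at 0, distinct positions visited = {-1, 0, 1} -> 3 position(s)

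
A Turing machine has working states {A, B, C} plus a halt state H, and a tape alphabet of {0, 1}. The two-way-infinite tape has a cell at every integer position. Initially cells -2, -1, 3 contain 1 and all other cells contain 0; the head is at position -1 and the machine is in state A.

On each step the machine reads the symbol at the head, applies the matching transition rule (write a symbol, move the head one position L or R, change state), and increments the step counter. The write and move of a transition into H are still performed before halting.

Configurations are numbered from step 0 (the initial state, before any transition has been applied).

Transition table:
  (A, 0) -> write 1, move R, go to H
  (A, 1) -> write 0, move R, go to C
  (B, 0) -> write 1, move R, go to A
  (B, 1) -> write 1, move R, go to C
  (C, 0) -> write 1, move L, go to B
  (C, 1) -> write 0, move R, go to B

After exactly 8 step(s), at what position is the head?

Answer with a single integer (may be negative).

Answer: 1

Derivation:
Step 1: in state A at pos -1, read 1 -> (A,1)->write 0,move R,goto C. Now: state=C, head=0, tape[-3..4]=01000010 (head:    ^)
Step 2: in state C at pos 0, read 0 -> (C,0)->write 1,move L,goto B. Now: state=B, head=-1, tape[-3..4]=01010010 (head:   ^)
Step 3: in state B at pos -1, read 0 -> (B,0)->write 1,move R,goto A. Now: state=A, head=0, tape[-3..4]=01110010 (head:    ^)
Step 4: in state A at pos 0, read 1 -> (A,1)->write 0,move R,goto C. Now: state=C, head=1, tape[-3..4]=01100010 (head:     ^)
Step 5: in state C at pos 1, read 0 -> (C,0)->write 1,move L,goto B. Now: state=B, head=0, tape[-3..4]=01101010 (head:    ^)
Step 6: in state B at pos 0, read 0 -> (B,0)->write 1,move R,goto A. Now: state=A, head=1, tape[-3..4]=01111010 (head:     ^)
Step 7: in state A at pos 1, read 1 -> (A,1)->write 0,move R,goto C. Now: state=C, head=2, tape[-3..4]=01110010 (head:      ^)
Step 8: in state C at pos 2, read 0 -> (C,0)->write 1,move L,goto B. Now: state=B, head=1, tape[-3..4]=01110110 (head:     ^)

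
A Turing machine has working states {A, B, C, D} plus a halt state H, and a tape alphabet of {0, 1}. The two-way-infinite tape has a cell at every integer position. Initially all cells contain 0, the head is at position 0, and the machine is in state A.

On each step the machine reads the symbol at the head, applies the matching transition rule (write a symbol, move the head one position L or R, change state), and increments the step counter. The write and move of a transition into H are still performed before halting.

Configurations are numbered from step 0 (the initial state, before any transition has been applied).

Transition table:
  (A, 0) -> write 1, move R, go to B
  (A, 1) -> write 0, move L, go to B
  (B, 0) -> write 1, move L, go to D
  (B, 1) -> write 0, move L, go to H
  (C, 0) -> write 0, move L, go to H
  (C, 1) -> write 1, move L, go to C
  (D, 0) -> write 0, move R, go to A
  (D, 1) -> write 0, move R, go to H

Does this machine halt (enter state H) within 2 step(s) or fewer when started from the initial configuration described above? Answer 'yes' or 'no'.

Answer: no

Derivation:
Step 1: in state A at pos 0, read 0 -> (A,0)->write 1,move R,goto B. Now: state=B, head=1, tape[-1..2]=0100 (head:   ^)
Step 2: in state B at pos 1, read 0 -> (B,0)->write 1,move L,goto D. Now: state=D, head=0, tape[-1..2]=0110 (head:  ^)
After 2 step(s): state = D (not H) -> not halted within 2 -> no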